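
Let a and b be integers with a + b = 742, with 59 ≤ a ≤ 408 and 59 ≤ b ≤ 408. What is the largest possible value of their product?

137641

ab = a(742 − a) is maximized when a is as near 742/2 as the bounds allow.
Taking a = 371 and b = 371 (both in [59, 408]) gives ab = 137641.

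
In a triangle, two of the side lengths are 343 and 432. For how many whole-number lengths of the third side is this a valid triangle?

The triangle inequality gives |343 − 432| < c < 343 + 432, i.e. 89 < c < 775.
So c can be any integer from 90 to 774: 685 values.

685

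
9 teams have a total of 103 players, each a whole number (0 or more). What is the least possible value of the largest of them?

12

Some value must be at least ⌈103/9⌉ = 12, since 9 × 11 = 99 < 103.
Taking 5 copies of 11 and 4 copies of 12 gives exactly 103, so 12 is attained.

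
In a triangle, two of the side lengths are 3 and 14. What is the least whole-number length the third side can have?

12

The third side must exceed |3 − 14| = 11.
The smallest integer above 11 is 12.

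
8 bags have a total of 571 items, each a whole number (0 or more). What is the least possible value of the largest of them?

72

The 8 values sum to 571, so their maximum is at least ⌈571/8⌉ = 72.
Achievable: 3 of them at 72 and 5 at 71 total 571.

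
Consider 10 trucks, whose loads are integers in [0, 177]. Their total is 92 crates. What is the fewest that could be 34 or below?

If only k of them are at most 34, the other 10 − k are at least 35, so the total is at least (10 − k)·35 + k·0.
This is ≤ 92, so (10 − k)·35 + 0k ≤ 92, which gives k ≥ 8.
Exactly 8 works: 8 values at 0 and 2 at 35 total 70; raise one of the low values by 22 (still ≤ 34) to hit 92.

8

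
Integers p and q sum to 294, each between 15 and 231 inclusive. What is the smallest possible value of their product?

14553

pq = p(294 − p) is concave in p, so over [63, 231] it is minimized at an endpoint.
At the endpoint p = 63, q = 294 − 63 = 231, so pq = 63 × 231 = 14553.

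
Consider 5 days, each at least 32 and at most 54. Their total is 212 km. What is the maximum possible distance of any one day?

54

To make one day as large as possible, make the other 4 as small as possible.
The other 4 contribute at least 4 × 32 = 128, leaving at most 212 − 128 = 84.
But each day is capped at 54, so the maximum is 54.
Achievable: one at 54 and the other 4 totalling 158, which fits since 4 × 32 ≤ 158 ≤ 4 × 54.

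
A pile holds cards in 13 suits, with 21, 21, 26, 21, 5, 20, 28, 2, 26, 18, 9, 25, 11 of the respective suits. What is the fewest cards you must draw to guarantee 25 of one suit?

In the worst case you take as many as possible of each suit without reaching 25: 21 + 21 + 24 + 21 + 5 + 20 + 24 + 2 + 24 + 18 + 9 + 24 + 11 = 224.
The next one must give 25 of some suit, so 224 + 1 = 225.

225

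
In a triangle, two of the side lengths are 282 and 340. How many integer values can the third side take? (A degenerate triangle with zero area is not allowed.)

The triangle inequality gives |282 − 340| < c < 282 + 340, i.e. 58 < c < 622.
So c can be any integer from 59 to 621: 563 values.

563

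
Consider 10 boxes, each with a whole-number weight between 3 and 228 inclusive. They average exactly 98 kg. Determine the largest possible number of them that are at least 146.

6

The total is 10 × 98 = 980.
If k of the values are ≥ 146, the total is ≥ 146k + 3(10 − k).
Setting 146k + 3(10 − k) ≤ 980 gives 143k ≤ 950, so k ≤ 6.
k = 6 is achieved by 6 values at 146 and 4 at 3, total 888; add 92 to one value (staying below 146) to reach 980.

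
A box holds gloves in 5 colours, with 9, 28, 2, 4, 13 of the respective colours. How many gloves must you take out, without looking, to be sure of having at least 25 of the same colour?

In the worst case you take as many as possible of each colour without reaching 25: 9 + 24 + 2 + 4 + 13 = 52.
The next one must give 25 of some colour, so 52 + 1 = 53.

53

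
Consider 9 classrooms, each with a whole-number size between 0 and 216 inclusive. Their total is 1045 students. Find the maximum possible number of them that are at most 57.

5

Each value at 57 or below falls at least 216 − 57 = 159 short of the ceiling 216.
The ceiling total is 9 × 216 = 1944, and we need 1045, so at most ⌊(1944 − 1045)/159⌋ = 5 can be that low.
k = 5 is achieved by 5 values at 57 and 4 at 216, total 1149; lower one of the 216's by 104 (still > 57) to reach 1045.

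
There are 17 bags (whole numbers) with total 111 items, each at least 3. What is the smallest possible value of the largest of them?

7

Some value must be at least ⌈111/17⌉ = 7, since 17 × 6 = 102 < 111.
Taking 8 copies of 6 and 9 copies of 7 gives exactly 111, so 7 is attained.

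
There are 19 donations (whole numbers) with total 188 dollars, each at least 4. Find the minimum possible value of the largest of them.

10

If every one of the 19 were at most 9, the total would be at most 19 × 9 = 171 < 188.
Equality holds with 17 values of 10 and 2 values of 9.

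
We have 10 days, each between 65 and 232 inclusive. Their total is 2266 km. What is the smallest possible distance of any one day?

178

Minimizing one value means maximizing the remaining 9.
The other 9 contribute at most 9 × 232 = 2088, leaving at least 2266 − 2088 = 178.
Since 178 ≥ 65, this is achievable: one at 178 and 9 at 232.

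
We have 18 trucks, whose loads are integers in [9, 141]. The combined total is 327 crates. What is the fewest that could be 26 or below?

9

If only k of them are at most 26, the other 18 − k are at least 27, so the total is at least (18 − k)·27 + k·9.
This is ≤ 327, so (18 − k)·27 + 9k ≤ 327, which gives k ≥ 9.
Exactly 9 works: 9 values at 9 and 9 at 27 total 324; raise one of the low values by 3 (still ≤ 26) to hit 327.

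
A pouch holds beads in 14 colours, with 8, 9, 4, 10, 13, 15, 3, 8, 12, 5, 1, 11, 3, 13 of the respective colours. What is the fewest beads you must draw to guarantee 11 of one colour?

102

In the worst case you take as many as possible of each colour without reaching 11: 8 + 9 + 4 + 10 + 10 + 10 + 3 + 8 + 10 + 5 + 1 + 10 + 3 + 10 = 101.
The next one must give 11 of some colour, so 101 + 1 = 102.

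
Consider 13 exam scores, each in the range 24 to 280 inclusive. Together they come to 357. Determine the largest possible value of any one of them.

69

To make one score as large as possible, make the other 12 as small as possible.
The other 12 contribute at least 12 × 24 = 288, leaving at most 357 − 288 = 69.
Since 69 ≤ 280, this is achievable: one at 69 and 12 at 24.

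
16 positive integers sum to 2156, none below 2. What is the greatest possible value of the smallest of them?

134

The 16 values sum to 2156, so their minimum is at most ⌊2156/16⌋ = 134.
Equality holds with 4 values of 134 and 12 values of 135.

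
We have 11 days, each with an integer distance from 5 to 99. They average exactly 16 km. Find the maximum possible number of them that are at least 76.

The total is 11 × 16 = 176.
With k values at 76 or above and the rest at least 5, the sum is at least 55 + 71k.
Since the sum is 176, we need 71k ≤ 121, i.e. k ≤ 1.
k = 1 is achieved by 1 value at 76 and 10 at 5, total 126; add 50 to one value (staying below 76) to reach 176.

1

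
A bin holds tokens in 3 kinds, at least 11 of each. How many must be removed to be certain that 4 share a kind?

In the worst case you draw 3 of each of the 3 kinds: 3 × 3 = 9.
One more forces 4 of some kind, so 9 + 1 = 10.

10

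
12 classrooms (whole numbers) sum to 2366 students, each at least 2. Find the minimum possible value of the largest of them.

The average is 2366/12 > 197, so not all 12 can be 197 or less; the largest is ≥ 198.
Equality holds with 2 values of 198 and 10 values of 197.

198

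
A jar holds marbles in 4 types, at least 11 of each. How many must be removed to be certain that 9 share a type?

33

You could draw 8 of every type without reaching 9 of any — 32 in all.
One more forces 9 of some type, so 32 + 1 = 33.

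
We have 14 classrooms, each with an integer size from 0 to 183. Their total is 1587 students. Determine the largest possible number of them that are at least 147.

If k of the values are ≥ 147, the total is ≥ 147k + 0(14 − k).
Setting 147k + 0(14 − k) ≤ 1587 gives 147k ≤ 1587, so k ≤ 10.
k = 10 is achieved by 10 values at 147 and 4 at 0, total 1470; add 117 to one value (staying below 147) to reach 1587.

10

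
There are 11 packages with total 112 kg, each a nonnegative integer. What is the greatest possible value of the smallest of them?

If every one of the 11 were at least 11, the total would be at least 11 × 11 = 121 > 112.
Equality holds with 9 values of 10 and 2 values of 11.

10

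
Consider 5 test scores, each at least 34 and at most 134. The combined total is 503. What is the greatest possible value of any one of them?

134

To make one score as large as possible, make the other 4 as small as possible.
The other 4 contribute at least 4 × 34 = 136, leaving at most 503 − 136 = 367.
But each score is capped at 134, so the maximum is 134.
Achievable: one at 134 and the other 4 totalling 369, which fits since 4 × 34 ≤ 369 ≤ 4 × 134.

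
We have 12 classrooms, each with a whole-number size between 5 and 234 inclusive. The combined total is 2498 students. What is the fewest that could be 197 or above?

Each value short of 197 is at most 196, costing at least 234 − 196 = 38 against the maximum total of 2808.
We can afford to lose at most 2808 − 2498 = 310, so at most ⌊310/38⌋ = 8 fall short, and at least 4 are ≥ 197.
Exactly 4 works: 4 values at 234 and 8 at 196 total 2504; lower one of the high values by 6 (still ≥ 197) to hit 2498.

4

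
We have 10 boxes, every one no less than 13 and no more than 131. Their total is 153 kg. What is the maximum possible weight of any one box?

36

To make one box as large as possible, make the other 9 as small as possible.
The other 9 contribute at least 9 × 13 = 117, leaving at most 153 − 117 = 36.
Since 36 ≤ 131, this is achievable: one at 36 and 9 at 13.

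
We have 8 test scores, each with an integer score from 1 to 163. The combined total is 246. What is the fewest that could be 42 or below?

3

Each value above 42 is at least 43, contributing at least 43 − 1 = 42 above the floor 1.
The sum exceeds the floor total 8 by 238, so at most ⌊238/42⌋ = 5 exceed 42, and at least 3 are ≤ 42.
Exactly 3 works: 3 values at 1 and 5 at 43 total 218; raise one of the low values by 28 (still ≤ 42) to hit 246.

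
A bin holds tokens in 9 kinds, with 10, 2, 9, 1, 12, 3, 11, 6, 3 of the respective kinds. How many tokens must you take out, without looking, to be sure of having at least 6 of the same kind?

In the worst case you take as many as possible of each kind without reaching 6: 5 + 2 + 5 + 1 + 5 + 3 + 5 + 5 + 3 = 34.
The next one must give 6 of some kind, so 34 + 1 = 35.

35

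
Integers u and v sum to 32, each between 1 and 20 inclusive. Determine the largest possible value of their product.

256

For a fixed sum, the product uv is largest when u and v are as close as possible.
Taking u = 16 and v = 16 (both in [1, 20]) gives uv = 256.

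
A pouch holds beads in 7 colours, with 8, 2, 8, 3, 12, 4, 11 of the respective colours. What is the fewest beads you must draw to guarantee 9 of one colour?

42

In the worst case you take as many as possible of each colour without reaching 9: 8 + 2 + 8 + 3 + 8 + 4 + 8 = 41.
The next one must give 9 of some colour, so 41 + 1 = 42.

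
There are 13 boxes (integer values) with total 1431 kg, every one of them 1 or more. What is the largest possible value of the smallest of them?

The 13 values sum to 1431, so their minimum is at most ⌊1431/13⌋ = 110.
Taking 12 copies of 110 and 1 copy of 111 gives exactly 1431, so 110 is attained.

110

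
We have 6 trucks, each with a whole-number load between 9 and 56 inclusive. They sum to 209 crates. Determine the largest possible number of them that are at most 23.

Suppose k of them are at most 23. Those contribute at most 23 each and the rest at most 56 each.
So the total is at most 23k + 56(6 − k) = 336 − 33k. This must still be ≥ 209, so k ≤ 3.
k = 3 is achieved by 3 values at 23 and 3 at 56, total 237; lower one of the 56's by 28 (still > 23) to reach 209.

3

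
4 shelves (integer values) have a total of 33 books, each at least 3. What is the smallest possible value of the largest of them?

The 4 values sum to 33, so their maximum is at least ⌈33/4⌉ = 9.
Equality holds with 1 value of 9 and 3 values of 8.

9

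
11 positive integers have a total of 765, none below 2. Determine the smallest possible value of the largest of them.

If every one of the 11 were at most 69, the total would be at most 11 × 69 = 759 < 765.
Equality holds with 6 values of 70 and 5 values of 69.

70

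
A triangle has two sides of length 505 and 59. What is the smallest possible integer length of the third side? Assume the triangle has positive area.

The third side must exceed |505 − 59| = 446.
The smallest integer above 446 is 447.

447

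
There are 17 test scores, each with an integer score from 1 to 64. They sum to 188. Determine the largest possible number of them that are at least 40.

4

If k of the values are ≥ 40, the total is ≥ 40k + 1(17 − k).
Setting 40k + 1(17 − k) ≤ 188 gives 39k ≤ 171, so k ≤ 4.
k = 4 is achieved by 4 values at 40 and 13 at 1, total 173; add 15 to one value (staying below 40) to reach 188.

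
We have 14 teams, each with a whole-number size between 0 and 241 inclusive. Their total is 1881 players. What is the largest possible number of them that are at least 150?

If k of the values are ≥ 150, the total is ≥ 150k + 0(14 − k).
Setting 150k + 0(14 − k) ≤ 1881 gives 150k ≤ 1881, so k ≤ 12.
k = 12 is achieved by 12 values at 150 and 2 at 0, total 1800; add 81 to one value (staying below 150) to reach 1881.

12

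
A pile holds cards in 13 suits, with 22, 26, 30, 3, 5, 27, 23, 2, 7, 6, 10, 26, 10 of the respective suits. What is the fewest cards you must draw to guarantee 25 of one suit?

185

In the worst case you take as many as possible of each suit without reaching 25: 22 + 24 + 24 + 3 + 5 + 24 + 23 + 2 + 7 + 6 + 10 + 24 + 10 = 184.
The next one must give 25 of some suit, so 184 + 1 = 185.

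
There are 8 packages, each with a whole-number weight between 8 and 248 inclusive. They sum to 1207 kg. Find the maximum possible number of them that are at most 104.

5

Suppose k of them are at most 104. Those contribute at most 104 each and the rest at most 248 each.
So the total is at most 104k + 248(8 − k) = 1984 − 144k. This must still be ≥ 1207, so k ≤ 5.
k = 5 is achieved by 5 values at 104 and 3 at 248, total 1264; lower one of the 248's by 57 (still > 104) to reach 1207.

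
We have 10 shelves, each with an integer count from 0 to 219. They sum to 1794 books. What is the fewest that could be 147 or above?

Suppose at most 10 − j of them reach 147; then j values are ≤ 146 and the rest ≤ 219.
The total is then ≤ 146·j + 219·(10 − j) = 2190 − 73j. For this to be ≥ 1794 we need j ≤ 5, so at least 10 − 5 = 5 must reach 147.
Exactly 5 works: 5 values at 219 and 5 at 146 total 1825; lower one of the high values by 31 (still ≥ 147) to hit 1794.

5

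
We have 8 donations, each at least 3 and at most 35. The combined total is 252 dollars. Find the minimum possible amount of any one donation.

7

Minimizing one value means maximizing the remaining 7.
The other 7 contribute at most 7 × 35 = 245, leaving at least 252 − 245 = 7.
Since 7 ≥ 3, this is achievable: one at 7 and 7 at 35.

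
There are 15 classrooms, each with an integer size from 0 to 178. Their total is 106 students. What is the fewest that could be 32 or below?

If only k of them are at most 32, the other 15 − k are at least 33, so the total is at least (15 − k)·33 + k·0.
This is ≤ 106, so (15 − k)·33 + 0k ≤ 106, which gives k ≥ 12.
Exactly 12 works: 12 values at 0 and 3 at 33 total 99; raise one of the low values by 7 (still ≤ 32) to hit 106.

12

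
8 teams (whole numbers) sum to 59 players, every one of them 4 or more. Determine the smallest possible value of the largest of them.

8

The 8 values sum to 59, so their maximum is at least ⌈59/8⌉ = 8.
Equality holds with 3 values of 8 and 5 values of 7.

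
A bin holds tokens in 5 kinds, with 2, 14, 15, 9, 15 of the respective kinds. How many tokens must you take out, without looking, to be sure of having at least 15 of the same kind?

54

In the worst case you take as many as possible of each kind without reaching 15: 2 + 14 + 14 + 9 + 14 = 53.
The next one must give 15 of some kind, so 53 + 1 = 54.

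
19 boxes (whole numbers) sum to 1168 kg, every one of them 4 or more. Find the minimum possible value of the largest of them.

If every one of the 19 were at most 61, the total would be at most 19 × 61 = 1159 < 1168.
Taking 10 copies of 61 and 9 copies of 62 gives exactly 1168, so 62 is attained.

62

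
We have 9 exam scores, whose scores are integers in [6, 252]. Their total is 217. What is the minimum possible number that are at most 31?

Let j be the number exceeding 31. Then the total is ≥ 32·j + 6·(9 − j) = 54 + 26j.
So 26j ≤ 163 and j ≤ 6; hence at least 9 − 6 = 3 are ≤ 31.
Exactly 3 works: 3 values at 6 and 6 at 32 total 210; raise one of the low values by 7 (still ≤ 31) to hit 217.

3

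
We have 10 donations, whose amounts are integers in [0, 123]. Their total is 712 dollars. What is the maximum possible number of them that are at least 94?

7

Suppose k of them are at least 94. Those contribute at least 94 each and the other 10 − k at least 0 each.
So the total is at least 94k + 0(10 − k) = 0 + 94k. This must be ≤ 712, giving k ≤ 7.
k = 7 is achieved by 7 values at 94 and 3 at 0, total 658; add 54 to one value (staying below 94) to reach 712.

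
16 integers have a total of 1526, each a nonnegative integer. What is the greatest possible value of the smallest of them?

The 16 values sum to 1526, so their minimum is at most ⌊1526/16⌋ = 95.
Achievable: 10 of them at 95 and 6 at 96 total 1526.

95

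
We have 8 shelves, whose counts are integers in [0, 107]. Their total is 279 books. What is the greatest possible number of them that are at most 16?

Each value at 16 or below falls at least 107 − 16 = 91 short of the ceiling 107.
The ceiling total is 8 × 107 = 856, and we need 279, so at most ⌊(856 − 279)/91⌋ = 6 can be that low.
k = 6 is achieved by 6 values at 16 and 2 at 107, total 310; lower one of the 107's by 31 (still > 16) to reach 279.

6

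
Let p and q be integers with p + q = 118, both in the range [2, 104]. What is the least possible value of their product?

1456

pq = p(118 − p) is concave in p, so over [14, 104] it is minimized at an endpoint.
The extreme feasible split is p = 14, q = 104, giving pq = 1456.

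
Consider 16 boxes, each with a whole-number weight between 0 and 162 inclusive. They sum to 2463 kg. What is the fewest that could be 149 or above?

Suppose at most 16 − j of them reach 149; then j values are ≤ 148 and the rest ≤ 162.
The total is then ≤ 148·j + 162·(16 − j) = 2592 − 14j. For this to be ≥ 2463 we need j ≤ 9, so at least 16 − 9 = 7 must reach 149.
Exactly 7 works: 7 values at 162 and 9 at 148 total 2466; lower one of the high values by 3 (still ≥ 149) to hit 2463.

7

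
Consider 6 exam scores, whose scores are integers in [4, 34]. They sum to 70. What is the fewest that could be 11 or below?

1

If only k of them are at most 11, the other 6 − k are at least 12, so the total is at least (6 − k)·12 + k·4.
This is ≤ 70, so (6 − k)·12 + 4k ≤ 70, which gives k ≥ 1.
Exactly 1 works: 1 value at 4 and 5 at 12 total 64; raise one of the low values by 6 (still ≤ 11) to hit 70.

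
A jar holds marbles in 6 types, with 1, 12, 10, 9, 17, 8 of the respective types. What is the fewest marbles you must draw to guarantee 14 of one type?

54

In the worst case you take as many as possible of each type without reaching 14: 1 + 12 + 10 + 9 + 13 + 8 = 53.
The next one must give 14 of some type, so 53 + 1 = 54.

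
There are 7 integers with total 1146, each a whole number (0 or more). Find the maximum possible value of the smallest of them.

The average is 1146/7 < 164, so some value is ≤ 163.
Taking 2 copies of 163 and 5 copies of 164 gives exactly 1146, so 163 is attained.

163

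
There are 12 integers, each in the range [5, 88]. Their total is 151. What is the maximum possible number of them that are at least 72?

Suppose k of them are at least 72. Those contribute at least 72 each and the other 12 − k at least 5 each.
So the total is at least 72k + 5(12 − k) = 60 + 67k. This must be ≤ 151, giving k ≤ 1.
k = 1 is achieved by 1 value at 72 and 11 at 5, total 127; add 24 to one value (staying below 72) to reach 151.

1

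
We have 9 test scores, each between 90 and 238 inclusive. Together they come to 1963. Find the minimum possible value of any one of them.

90

Minimizing one value means maximizing the remaining 8.
The other 8 can take up 8 × 238 = 1904 ≥ 1963 − 90, so one score can sit at its floor of 90.
Achievable: one at 90 and the other 8 totalling 1873, which fits since 8 × 90 ≤ 1873 ≤ 8 × 238.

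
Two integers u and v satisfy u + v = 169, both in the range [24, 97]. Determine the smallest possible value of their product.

6984

uv = u(169 − u) is concave in u, so over [72, 97] it is minimized at an endpoint.
At the endpoint u = 72, v = 169 − 72 = 97, so uv = 72 × 97 = 6984.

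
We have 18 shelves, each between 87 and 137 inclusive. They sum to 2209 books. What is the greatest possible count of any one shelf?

137

To make one shelf as large as possible, make the other 17 as small as possible.
The other 17 contribute at least 17 × 87 = 1479, leaving at most 2209 − 1479 = 730.
But each shelf is capped at 137, so the maximum is 137.
Achievable: one at 137 and the other 17 totalling 2072, which fits since 17 × 87 ≤ 2072 ≤ 17 × 137.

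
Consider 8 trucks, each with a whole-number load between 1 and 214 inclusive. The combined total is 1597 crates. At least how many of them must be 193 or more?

3

If only k of them are at least 193, the other 8 − k are at most 192, so the total is at most k·214 + (8 − k)·192.
This must reach 1597, so k·214 + (8 − k)·192 ≥ 1597, giving k ≥ 3.
Exactly 3 works: 3 values at 214 and 5 at 192 total 1602; lower one of the high values by 5 (still ≥ 193) to hit 1597.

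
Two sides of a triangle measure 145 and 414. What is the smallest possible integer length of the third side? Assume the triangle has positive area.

The third side must exceed |145 − 414| = 269.
The smallest integer above 269 is 270.

270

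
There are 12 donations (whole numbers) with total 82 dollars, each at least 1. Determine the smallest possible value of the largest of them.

7

The 12 values sum to 82, so their maximum is at least ⌈82/12⌉ = 7.
Achievable: 10 of them at 7 and 2 at 6 total 82.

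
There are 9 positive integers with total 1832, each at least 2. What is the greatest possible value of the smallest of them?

The average is 1832/9 < 204, so some value is ≤ 203.
Equality holds with 4 values of 203 and 5 values of 204.

203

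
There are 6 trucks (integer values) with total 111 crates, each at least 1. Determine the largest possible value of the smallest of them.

The average is 111/6 < 19, so some value is ≤ 18.
Equality holds with 3 values of 18 and 3 values of 19.

18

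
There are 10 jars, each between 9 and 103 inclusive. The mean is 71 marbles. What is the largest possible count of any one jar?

103

Maximizing one value means minimizing the remaining 9.
The total is 10 × 71 = 710.
The other 9 contribute at least 9 × 9 = 81, leaving at most 710 − 81 = 629.
But each jar is capped at 103, so the maximum is 103.
Achievable: one at 103 and the other 9 totalling 607, which fits since 9 × 9 ≤ 607 ≤ 9 × 103.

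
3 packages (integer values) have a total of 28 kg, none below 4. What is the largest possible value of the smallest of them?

If every one of the 3 were at least 10, the total would be at least 3 × 10 = 30 > 28.
Equality holds with 2 values of 9 and 1 value of 10.

9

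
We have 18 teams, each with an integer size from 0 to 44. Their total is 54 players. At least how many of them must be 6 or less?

11

Each value above 6 is at least 7, contributing at least 7 − 0 = 7 above the floor 0.
The sum exceeds the floor total 0 by 54, so at most ⌊54/7⌋ = 7 exceed 6, and at least 11 are ≤ 6.
Exactly 11 works: 11 values at 0 and 7 at 7 total 49; raise one of the low values by 5 (still ≤ 6) to hit 54.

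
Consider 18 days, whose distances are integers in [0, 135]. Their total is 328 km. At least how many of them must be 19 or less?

Let j be the number exceeding 19. Then the total is ≥ 20·j + 0·(18 − j) = 0 + 20j.
So 20j ≤ 328 and j ≤ 16; hence at least 18 − 16 = 2 are ≤ 19.
Exactly 2 works: 2 values at 0 and 16 at 20 total 320; raise one of the low values by 8 (still ≤ 19) to hit 328.

2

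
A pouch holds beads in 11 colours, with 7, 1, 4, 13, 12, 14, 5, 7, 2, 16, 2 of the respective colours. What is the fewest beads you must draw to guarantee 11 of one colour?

69

In the worst case you take as many as possible of each colour without reaching 11: 7 + 1 + 4 + 10 + 10 + 10 + 5 + 7 + 2 + 10 + 2 = 68.
The next one must give 11 of some colour, so 68 + 1 = 69.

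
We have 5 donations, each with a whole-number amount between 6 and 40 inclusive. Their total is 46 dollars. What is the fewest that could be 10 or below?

2

If only k of them are at most 10, the other 5 − k are at least 11, so the total is at least (5 − k)·11 + k·6.
This is ≤ 46, so (5 − k)·11 + 6k ≤ 46, which gives k ≥ 2.
Exactly 2 works: 2 values at 6 and 3 at 11 total 45; raise one of the low values by 1 (still ≤ 10) to hit 46.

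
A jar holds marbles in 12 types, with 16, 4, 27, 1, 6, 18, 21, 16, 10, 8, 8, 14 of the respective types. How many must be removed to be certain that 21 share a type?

In the worst case you take as many as possible of each type without reaching 21: 16 + 4 + 20 + 1 + 6 + 18 + 20 + 16 + 10 + 8 + 8 + 14 = 141.
The next one must give 21 of some type, so 141 + 1 = 142.

142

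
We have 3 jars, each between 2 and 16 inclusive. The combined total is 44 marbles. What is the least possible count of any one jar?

To make one jar as small as possible, make the other 2 as large as possible.
The other 2 contribute at most 2 × 16 = 32, leaving at least 44 − 32 = 12.
Since 12 ≥ 2, this is achievable: one at 12 and 2 at 16.

12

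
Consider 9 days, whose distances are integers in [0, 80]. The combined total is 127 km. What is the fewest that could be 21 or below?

4

If only k of them are at most 21, the other 9 − k are at least 22, so the total is at least (9 − k)·22 + k·0.
This is ≤ 127, so (9 − k)·22 + 0k ≤ 127, which gives k ≥ 4.
Exactly 4 works: 4 values at 0 and 5 at 22 total 110; raise one of the low values by 17 (still ≤ 21) to hit 127.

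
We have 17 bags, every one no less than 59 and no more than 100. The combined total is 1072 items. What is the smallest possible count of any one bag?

To make one bag as small as possible, make the other 16 as large as possible.
The other 16 can take up 16 × 100 = 1600 ≥ 1072 − 59, so one bag can sit at its floor of 59.
Achievable: one at 59 and the other 16 totalling 1013, which fits since 16 × 59 ≤ 1013 ≤ 16 × 100.

59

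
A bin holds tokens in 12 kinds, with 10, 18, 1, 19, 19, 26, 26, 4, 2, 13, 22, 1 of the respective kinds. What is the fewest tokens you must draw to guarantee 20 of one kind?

In the worst case you take as many as possible of each kind without reaching 20: 10 + 18 + 1 + 19 + 19 + 19 + 19 + 4 + 2 + 13 + 19 + 1 = 144.
The next one must give 20 of some kind, so 144 + 1 = 145.

145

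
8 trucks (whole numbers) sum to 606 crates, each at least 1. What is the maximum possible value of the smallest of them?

75

If every one of the 8 were at least 76, the total would be at least 8 × 76 = 608 > 606.
Achievable: 2 of them at 75 and 6 at 76 total 606.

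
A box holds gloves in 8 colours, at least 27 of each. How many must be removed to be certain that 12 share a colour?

You could draw 11 of every colour without reaching 12 of any — 88 in all.
One more forces 12 of some colour, so 88 + 1 = 89.

89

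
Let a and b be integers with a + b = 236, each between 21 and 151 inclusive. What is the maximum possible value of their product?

For a fixed sum, the product ab is largest when a and b are as close as possible.
Taking a = 118 and b = 118 (both in [21, 151]) gives ab = 13924.

13924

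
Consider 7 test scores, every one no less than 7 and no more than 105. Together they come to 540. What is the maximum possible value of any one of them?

105

To make one score as large as possible, make the other 6 as small as possible.
The other 6 contribute at least 6 × 7 = 42, leaving at most 540 − 42 = 498.
But each score is capped at 105, so the maximum is 105.
Achievable: one at 105 and the other 6 totalling 435, which fits since 6 × 7 ≤ 435 ≤ 6 × 105.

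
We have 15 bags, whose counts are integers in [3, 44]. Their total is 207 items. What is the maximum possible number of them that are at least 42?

If k of the values are ≥ 42, the total is ≥ 42k + 3(15 − k).
Setting 42k + 3(15 − k) ≤ 207 gives 39k ≤ 162, so k ≤ 4.
k = 4 is achieved by 4 values at 42 and 11 at 3, total 201; add 6 to one value (staying below 42) to reach 207.

4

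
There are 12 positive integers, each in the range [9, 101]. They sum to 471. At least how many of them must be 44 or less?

2

If only k of them are at most 44, the other 12 − k are at least 45, so the total is at least (12 − k)·45 + k·9.
This is ≤ 471, so (12 − k)·45 + 9k ≤ 471, which gives k ≥ 2.
Exactly 2 works: 2 values at 9 and 10 at 45 total 468; raise one of the low values by 3 (still ≤ 44) to hit 471.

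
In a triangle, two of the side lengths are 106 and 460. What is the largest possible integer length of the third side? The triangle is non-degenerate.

565

The third side must be less than 106 + 460 = 566.
The largest integer below 566 is 565.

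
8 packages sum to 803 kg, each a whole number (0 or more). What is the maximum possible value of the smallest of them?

If every one of the 8 were at least 101, the total would be at least 8 × 101 = 808 > 803.
Achievable: 5 of them at 100 and 3 at 101 total 803.

100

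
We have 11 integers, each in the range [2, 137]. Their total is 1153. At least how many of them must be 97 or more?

If only k of them are at least 97, the other 11 − k are at most 96, so the total is at most k·137 + (11 − k)·96.
This must reach 1153, so k·137 + (11 − k)·96 ≥ 1153, giving k ≥ 3.
Exactly 3 works: 3 values at 137 and 8 at 96 total 1179; lower one of the high values by 26 (still ≥ 97) to hit 1153.

3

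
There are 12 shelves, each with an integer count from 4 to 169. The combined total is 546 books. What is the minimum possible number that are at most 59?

4

If only k of them are at most 59, the other 12 − k are at least 60, so the total is at least (12 − k)·60 + k·4.
This is ≤ 546, so (12 − k)·60 + 4k ≤ 546, which gives k ≥ 4.
Exactly 4 works: 4 values at 4 and 8 at 60 total 496; raise one of the low values by 50 (still ≤ 59) to hit 546.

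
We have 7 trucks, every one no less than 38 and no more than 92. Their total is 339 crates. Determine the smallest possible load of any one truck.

38

To make one truck as small as possible, make the other 6 as large as possible.
The other 6 can take up 6 × 92 = 552 ≥ 339 − 38, so one truck can sit at its floor of 38.
Achievable: one at 38 and the other 6 totalling 301, which fits since 6 × 38 ≤ 301 ≤ 6 × 92.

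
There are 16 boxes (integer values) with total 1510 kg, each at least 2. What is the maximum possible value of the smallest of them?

The 16 values sum to 1510, so their minimum is at most ⌊1510/16⌋ = 94.
Taking 10 copies of 94 and 6 copies of 95 gives exactly 1510, so 94 is attained.

94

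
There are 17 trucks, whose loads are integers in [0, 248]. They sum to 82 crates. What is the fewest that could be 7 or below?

7

If only k of them are at most 7, the other 17 − k are at least 8, so the total is at least (17 − k)·8 + k·0.
This is ≤ 82, so (17 − k)·8 + 0k ≤ 82, which gives k ≥ 7.
Exactly 7 works: 7 values at 0 and 10 at 8 total 80; raise one of the low values by 2 (still ≤ 7) to hit 82.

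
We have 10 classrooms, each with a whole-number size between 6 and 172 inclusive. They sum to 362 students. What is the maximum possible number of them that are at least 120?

2

With k values at 120 or above and the rest at least 6, the sum is at least 60 + 114k.
Since the sum is 362, we need 114k ≤ 302, i.e. k ≤ 2.
k = 2 is achieved by 2 values at 120 and 8 at 6, total 288; add 74 to one value (staying below 120) to reach 362.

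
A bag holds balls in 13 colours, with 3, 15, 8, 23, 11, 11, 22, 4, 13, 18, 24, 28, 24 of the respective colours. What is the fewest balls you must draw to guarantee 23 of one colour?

194

In the worst case you take as many as possible of each colour without reaching 23: 3 + 15 + 8 + 22 + 11 + 11 + 22 + 4 + 13 + 18 + 22 + 22 + 22 = 193.
The next one must give 23 of some colour, so 193 + 1 = 194.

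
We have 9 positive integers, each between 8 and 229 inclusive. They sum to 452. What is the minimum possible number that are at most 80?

4

If only k of them are at most 80, the other 9 − k are at least 81, so the total is at least (9 − k)·81 + k·8.
This is ≤ 452, so (9 − k)·81 + 8k ≤ 452, which gives k ≥ 4.
Exactly 4 works: 4 values at 8 and 5 at 81 total 437; raise one of the low values by 15 (still ≤ 80) to hit 452.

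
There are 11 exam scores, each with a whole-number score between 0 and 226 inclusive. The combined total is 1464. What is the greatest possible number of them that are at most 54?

Suppose k of them are at most 54. Those contribute at most 54 each and the rest at most 226 each.
So the total is at most 54k + 226(11 − k) = 2486 − 172k. This must still be ≥ 1464, so k ≤ 5.
k = 5 is achieved by 5 values at 54 and 6 at 226, total 1626; lower one of the 226's by 162 (still > 54) to reach 1464.

5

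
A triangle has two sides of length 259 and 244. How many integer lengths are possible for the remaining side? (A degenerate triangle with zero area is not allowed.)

487

The triangle inequality gives |259 − 244| < c < 259 + 244, i.e. 15 < c < 503.
So c can be any integer from 16 to 502: 487 values.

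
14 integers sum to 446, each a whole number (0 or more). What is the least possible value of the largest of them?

32

If every one of the 14 were at most 31, the total would be at most 14 × 31 = 434 < 446.
Taking 2 copies of 31 and 12 copies of 32 gives exactly 446, so 32 is attained.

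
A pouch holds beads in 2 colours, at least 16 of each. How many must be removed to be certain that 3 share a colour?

5

In the worst case you draw 2 of each of the 2 colours: 2 × 2 = 4.
One more forces 3 of some colour, so 4 + 1 = 5.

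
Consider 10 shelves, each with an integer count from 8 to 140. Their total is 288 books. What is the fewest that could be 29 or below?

Each value above 29 is at least 30, contributing at least 30 − 8 = 22 above the floor 8.
The sum exceeds the floor total 80 by 208, so at most ⌊208/22⌋ = 9 exceed 29, and at least 1 are ≤ 29.
Exactly 1 works: 1 value at 8 and 9 at 30 total 278; raise one of the low values by 10 (still ≤ 29) to hit 288.

1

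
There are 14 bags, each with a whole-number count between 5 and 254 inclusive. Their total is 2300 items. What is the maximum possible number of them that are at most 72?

Each value at 72 or below falls at least 254 − 72 = 182 short of the ceiling 254.
The ceiling total is 14 × 254 = 3556, and we need 2300, so at most ⌊(3556 − 2300)/182⌋ = 6 can be that low.
k = 6 is achieved by 6 values at 72 and 8 at 254, total 2464; lower one of the 254's by 164 (still > 72) to reach 2300.

6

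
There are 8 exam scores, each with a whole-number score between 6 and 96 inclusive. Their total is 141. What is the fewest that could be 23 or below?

If only k of them are at most 23, the other 8 − k are at least 24, so the total is at least (8 − k)·24 + k·6.
This is ≤ 141, so (8 − k)·24 + 6k ≤ 141, which gives k ≥ 3.
Exactly 3 works: 3 values at 6 and 5 at 24 total 138; raise one of the low values by 3 (still ≤ 23) to hit 141.

3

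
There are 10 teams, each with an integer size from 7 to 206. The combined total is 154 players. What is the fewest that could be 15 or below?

Each value above 15 is at least 16, contributing at least 16 − 7 = 9 above the floor 7.
The sum exceeds the floor total 70 by 84, so at most ⌊84/9⌋ = 9 exceed 15, and at least 1 are ≤ 15.
Exactly 1 works: 1 value at 7 and 9 at 16 total 151; raise one of the low values by 3 (still ≤ 15) to hit 154.

1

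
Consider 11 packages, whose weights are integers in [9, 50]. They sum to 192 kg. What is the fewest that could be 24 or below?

Each value above 24 is at least 25, contributing at least 25 − 9 = 16 above the floor 9.
The sum exceeds the floor total 99 by 93, so at most ⌊93/16⌋ = 5 exceed 24, and at least 6 are ≤ 24.
Exactly 6 works: 6 values at 9 and 5 at 25 total 179; raise one of the low values by 13 (still ≤ 24) to hit 192.

6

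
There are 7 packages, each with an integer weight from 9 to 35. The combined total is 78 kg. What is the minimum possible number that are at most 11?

Each value above 11 is at least 12, contributing at least 12 − 9 = 3 above the floor 9.
The sum exceeds the floor total 63 by 15, so at most ⌊15/3⌋ = 5 exceed 11, and at least 2 are ≤ 11.
Exactly 2 works: 2 values at 9 and 5 at 12 total 78.

2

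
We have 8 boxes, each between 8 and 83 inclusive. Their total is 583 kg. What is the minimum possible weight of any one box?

To make one box as small as possible, make the other 7 as large as possible.
The other 7 can take up 7 × 83 = 581 ≥ 583 − 8, so one box can sit at its floor of 8.
Achievable: one at 8 and the other 7 totalling 575, which fits since 7 × 8 ≤ 575 ≤ 7 × 83.

8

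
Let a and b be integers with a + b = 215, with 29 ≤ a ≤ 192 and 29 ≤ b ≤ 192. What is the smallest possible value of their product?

5394

Since a + b is fixed, pushing one of them to its bound minimizes the product.
The extreme feasible split is a = 29, b = 186, giving ab = 5394.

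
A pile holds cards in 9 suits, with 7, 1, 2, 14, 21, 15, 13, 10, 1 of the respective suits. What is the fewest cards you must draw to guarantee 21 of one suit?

84

In the worst case you take as many as possible of each suit without reaching 21: 7 + 1 + 2 + 14 + 20 + 15 + 13 + 10 + 1 = 83.
The next one must give 21 of some suit, so 83 + 1 = 84.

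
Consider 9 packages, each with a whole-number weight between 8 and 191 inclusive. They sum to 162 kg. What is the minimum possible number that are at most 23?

If only k of them are at most 23, the other 9 − k are at least 24, so the total is at least (9 − k)·24 + k·8.
This is ≤ 162, so (9 − k)·24 + 8k ≤ 162, which gives k ≥ 4.
Exactly 4 works: 4 values at 8 and 5 at 24 total 152; raise one of the low values by 10 (still ≤ 23) to hit 162.

4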